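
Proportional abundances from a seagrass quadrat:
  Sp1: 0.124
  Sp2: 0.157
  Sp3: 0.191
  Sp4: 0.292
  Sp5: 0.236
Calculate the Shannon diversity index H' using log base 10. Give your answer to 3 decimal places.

Each pᵢ log₁₀ pᵢ term (working shown to 5 dp, full precision carried): 0.124×(-0.90658)=-0.11242, 0.157×(-0.80410)=-0.12624, 0.191×(-0.71897)=-0.13732, 0.292×(-0.53462)=-0.15611, 0.236×(-0.62709)=-0.14799.
Sum = -0.68008, so H' = 0.680.

0.680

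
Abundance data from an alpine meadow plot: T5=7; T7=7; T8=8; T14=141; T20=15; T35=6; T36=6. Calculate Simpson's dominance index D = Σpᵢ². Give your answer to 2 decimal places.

Total N = 7+7+8+141+15+6+6 = 190, so the proportions are 0.0368, 0.0368, 0.0421, 0.7421, 0.0789, 0.0316, 0.0316 (working shown to 4 dp, full precision carried).
D = 0.0368² + 0.0368² + 0.0421² + 0.7421² + 0.0789² + 0.0316² + 0.0316² = 0.0014 + 0.0014 + 0.0018 + 0.5507 + 0.0062 + 0.0010 + 0.0010 = 0.5634.
To 2 decimal places, D = 0.56.

0.56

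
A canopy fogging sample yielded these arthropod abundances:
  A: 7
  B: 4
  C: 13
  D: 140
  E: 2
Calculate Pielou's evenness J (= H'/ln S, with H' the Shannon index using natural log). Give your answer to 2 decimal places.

Total N = 7+4+13+140+2 = 166, so the proportions are 0.0422, 0.0241, 0.0783, 0.8434, 0.012 (working shown to 4 dp, full precision carried).
H' = −Σ pᵢ ln pᵢ = −((-0.1335) + (-0.0898) + (-0.1995) + (-0.1437) + (-0.0532)) = 0.6197.
With S = 5 species, ln S = 1.6094, so J = 0.6197/1.6094 = 0.3850, i.e. 0.39 to 2 decimal places.

0.39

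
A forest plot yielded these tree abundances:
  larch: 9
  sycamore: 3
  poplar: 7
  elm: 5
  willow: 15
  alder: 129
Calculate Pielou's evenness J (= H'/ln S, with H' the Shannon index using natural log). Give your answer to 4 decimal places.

0.4935

Total N = 9+3+7+5+15+129 = 168, so the proportions are 0.053571, 0.017857, 0.041667, 0.029762, 0.089286, 0.767857 (working shown to 6 dp, full precision carried).
H' = −Σ pᵢ ln pᵢ = −((-0.156790) + (-0.071881) + (-0.132419) + (-0.104599) + (-0.215707) + (-0.202831)) = 0.884226.
With S = 6 species, ln S = 1.791759, so J = 0.884226/1.791759 = 0.493496, i.e. 0.4935 to 4 decimal places.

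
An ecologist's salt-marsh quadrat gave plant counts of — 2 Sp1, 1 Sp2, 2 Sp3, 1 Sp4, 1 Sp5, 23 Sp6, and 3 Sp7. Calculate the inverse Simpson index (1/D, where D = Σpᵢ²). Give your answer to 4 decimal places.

1.9836

Total N = 2+1+2+1+1+23+3 = 33, so the proportions are 0.0606061, 0.030303, 0.0606061, 0.030303, 0.030303, 0.6969697, 0.0909091 (working shown to 7 dp, full precision carried).
D = 0.0606061² + 0.030303² + 0.0606061² + 0.030303² + 0.030303² + 0.6969697² + 0.0909091² = 0.0036731 + 0.0009183 + 0.0036731 + 0.0009183 + 0.0009183 + 0.4857668 + 0.0082645 = 0.5041322.
So 1/D = 1.983607, i.e. 1.9836 to 4 decimal places.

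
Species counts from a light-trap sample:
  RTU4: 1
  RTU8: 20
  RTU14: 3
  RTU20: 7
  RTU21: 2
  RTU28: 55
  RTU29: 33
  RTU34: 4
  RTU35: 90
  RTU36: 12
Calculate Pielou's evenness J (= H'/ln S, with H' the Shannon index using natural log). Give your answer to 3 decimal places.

Total N = 1+20+3+7+2+55+33+4+90+12 = 227, so the proportions are 0.00441, 0.08811, 0.01322, 0.03084, 0.00881, 0.24229, 0.14537, 0.01762, 0.39648, 0.05286 (working shown to 5 dp, full precision carried).
H' = −Σ pᵢ ln pᵢ = −((-0.02390) + (-0.21403) + (-0.05718) + (-0.10728) + (-0.04169) + (-0.34348) + (-0.28035) + (-0.07117) + (-0.36680) + (-0.15542)) = 1.66128.
With S = 10 species, ln S = 2.30259, so J = 1.66128/2.30259 = 0.72148, i.e. 0.721 to 3 decimal places.

0.721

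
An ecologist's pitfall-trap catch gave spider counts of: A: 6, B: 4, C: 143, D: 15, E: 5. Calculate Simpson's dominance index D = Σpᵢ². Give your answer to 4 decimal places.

Total N = 6+4+143+15+5 = 173, so the proportions are 0.034682, 0.023121, 0.82659, 0.086705, 0.028902 (working shown to 6 dp, full precision carried).
D = 0.034682² + 0.023121² + 0.82659² + 0.086705² + 0.028902² = 0.001203 + 0.000535 + 0.683250 + 0.007518 + 0.000835 = 0.693341.
To 4 decimal places, D = 0.6933.

0.6933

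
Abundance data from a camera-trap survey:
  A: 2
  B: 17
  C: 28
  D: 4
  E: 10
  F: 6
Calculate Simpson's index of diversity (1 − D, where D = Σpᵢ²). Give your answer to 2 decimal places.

Total N = 2+17+28+4+10+6 = 67, so the proportions are 0.0299, 0.2537, 0.4179, 0.0597, 0.1493, 0.0896 (working shown to 4 dp, full precision carried).
D = 0.0299² + 0.2537² + 0.4179² + 0.0597² + 0.1493² + 0.0896² = 0.0009 + 0.0644 + 0.1746 + 0.0036 + 0.0223 + 0.0080 = 0.2738.
So 1 − D = 0.7262, i.e. 0.73 to 2 decimal places.

0.73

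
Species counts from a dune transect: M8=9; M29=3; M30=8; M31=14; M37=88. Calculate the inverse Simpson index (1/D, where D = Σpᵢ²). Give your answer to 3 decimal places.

1.839

Total N = 9+3+8+14+88 = 122, so the proportions are 0.07377, 0.02459, 0.065574, 0.114754, 0.721311 (working shown to 6 dp, full precision carried).
D = 0.07377² + 0.02459² + 0.065574² + 0.114754² + 0.721311² = 0.005442 + 0.000605 + 0.004300 + 0.013169 + 0.520290 = 0.543805.
So 1/D = 1.83889, i.e. 1.839 to 3 decimal places.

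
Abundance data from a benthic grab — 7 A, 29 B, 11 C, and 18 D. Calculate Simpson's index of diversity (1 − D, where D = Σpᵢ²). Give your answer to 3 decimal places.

Total N = 7+29+11+18 = 65, so the proportions are 0.10769, 0.44615, 0.16923, 0.27692 (working shown to 5 dp, full precision carried).
D = 0.10769² + 0.44615² + 0.16923² + 0.27692² = 0.01160 + 0.19905 + 0.02864 + 0.07669 = 0.31598.
So 1 − D = 0.68402, i.e. 0.684 to 3 decimal places.

0.684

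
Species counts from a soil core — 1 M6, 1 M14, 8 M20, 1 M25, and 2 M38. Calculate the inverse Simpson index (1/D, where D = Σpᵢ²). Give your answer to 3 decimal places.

Total N = 1+1+8+1+2 = 13, so the proportions are 0.076923, 0.076923, 0.615385, 0.076923, 0.153846 (working shown to 6 dp, full precision carried).
D = 0.076923² + 0.076923² + 0.615385² + 0.076923² + 0.153846² = 0.005917 + 0.005917 + 0.378698 + 0.005917 + 0.023669 = 0.420118.
So 1/D = 2.38028, i.e. 2.380 to 3 decimal places.

2.380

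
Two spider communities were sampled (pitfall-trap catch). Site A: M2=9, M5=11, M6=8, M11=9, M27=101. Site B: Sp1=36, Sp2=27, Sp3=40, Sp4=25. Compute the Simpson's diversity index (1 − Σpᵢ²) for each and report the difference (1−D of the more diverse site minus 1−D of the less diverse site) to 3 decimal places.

Site A: N=138, proportions 0.06522, 0.07971, 0.05797, 0.06522, 0.73188, giving 1−D = 0.44612 (working shown to 5 dp, full precision carried).
Site B: N=128, proportions 0.28125, 0.21094, 0.3125, 0.19531, giving 1−D = 0.74060.
Difference = |0.44612 − 0.74060| = 0.29448, i.e. 0.294 to 3 decimal places.

0.294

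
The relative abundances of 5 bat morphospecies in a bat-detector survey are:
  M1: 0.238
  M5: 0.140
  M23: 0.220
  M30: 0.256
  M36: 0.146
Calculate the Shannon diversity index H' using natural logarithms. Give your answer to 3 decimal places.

Each pᵢ ln pᵢ term (working shown to 5 dp, full precision carried): 0.238×(-1.43548)=-0.34165, 0.14×(-1.96611)=-0.27526, 0.22×(-1.51413)=-0.33311, 0.256×(-1.36258)=-0.34882, 0.146×(-1.92415)=-0.28093.
Sum = -1.57975, so H' = 1.580.

1.580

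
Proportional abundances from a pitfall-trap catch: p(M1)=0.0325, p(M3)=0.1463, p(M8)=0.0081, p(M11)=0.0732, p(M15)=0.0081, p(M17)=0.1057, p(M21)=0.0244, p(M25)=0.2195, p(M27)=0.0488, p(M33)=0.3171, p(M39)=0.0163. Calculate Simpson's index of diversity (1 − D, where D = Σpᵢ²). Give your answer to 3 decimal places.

D = 0.0325² + 0.1463² + 0.0081² + 0.0732² + 0.0081² + 0.1057² + 0.0244² + 0.2195² + 0.0488² + 0.3171² + 0.0163² = 0.00106 + 0.02140 + 0.00007 + 0.00536 + 0.00007 + 0.01117 + 0.00060 + 0.04818 + 0.00238 + 0.10055 + 0.00027 = 0.19110 (working shown to 5 dp, full precision carried).
So 1 − D = 0.80890, i.e. 0.809 to 3 decimal places.

0.809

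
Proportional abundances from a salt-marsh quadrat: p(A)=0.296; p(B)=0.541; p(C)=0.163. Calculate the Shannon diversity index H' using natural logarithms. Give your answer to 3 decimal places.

0.988

Each pᵢ ln pᵢ term (working shown to 5 dp, full precision carried): 0.296×(-1.21740)=-0.36035, 0.541×(-0.61434)=-0.33236, 0.163×(-1.81401)=-0.29568.
Sum = -0.98839, so H' = 0.988.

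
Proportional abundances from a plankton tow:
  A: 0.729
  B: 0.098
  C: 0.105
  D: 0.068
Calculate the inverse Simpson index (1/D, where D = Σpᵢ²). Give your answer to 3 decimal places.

D = 0.729² + 0.098² + 0.105² + 0.068² = 0.531441 + 0.009604 + 0.011025 + 0.004624 = 0.556694 (working shown to 6 dp, full precision carried).
So 1/D = 1.79632, i.e. 1.796 to 3 decimal places.

1.796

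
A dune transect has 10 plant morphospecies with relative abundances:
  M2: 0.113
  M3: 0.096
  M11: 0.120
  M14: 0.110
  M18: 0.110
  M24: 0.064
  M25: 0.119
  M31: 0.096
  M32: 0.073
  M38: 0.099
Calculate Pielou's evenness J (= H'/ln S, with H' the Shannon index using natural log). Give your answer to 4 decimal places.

0.9926

H' = −Σ pᵢ ln pᵢ = −((-0.246382) + (-0.224967) + (-0.254432) + (-0.242800) + (-0.242800) + (-0.175928) + (-0.253307) + (-0.224967) + (-0.191063) + (-0.228951)) = 2.285596 (working shown to 6 dp, full precision carried).
With S = 10 species, ln S = 2.302585, so J = 2.285596/2.302585 = 0.992622, i.e. 0.9926 to 4 decimal places.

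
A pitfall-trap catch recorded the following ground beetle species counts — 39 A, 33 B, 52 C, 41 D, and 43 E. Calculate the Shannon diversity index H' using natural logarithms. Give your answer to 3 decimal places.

Total N = 39+33+52+41+43 = 208, so the proportions are 0.1875, 0.15865, 0.25, 0.19712, 0.20673 (working shown to 5 dp, full precision carried).
Each pᵢ ln pᵢ term: 0.1875×(-1.67398)=-0.31387, 0.15865×(-1.84103)=-0.29209, 0.25×(-1.38629)=-0.34657, 0.19712×(-1.62397)=-0.32011, 0.20673×(-1.57634)=-0.32588.
Sum = -1.59852, so H' = 1.599.

1.599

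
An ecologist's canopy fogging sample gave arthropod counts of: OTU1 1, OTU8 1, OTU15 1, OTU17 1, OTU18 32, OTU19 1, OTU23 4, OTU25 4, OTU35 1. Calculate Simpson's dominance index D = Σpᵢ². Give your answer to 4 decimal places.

Total N = 1+1+1+1+32+1+4+4+1 = 46, so the proportions are 0.021739, 0.021739, 0.021739, 0.021739, 0.695652, 0.021739, 0.086957, 0.086957, 0.021739 (working shown to 6 dp, full precision carried).
D = 0.021739² + 0.021739² + 0.021739² + 0.021739² + 0.695652² + 0.021739² + 0.086957² + 0.086957² + 0.021739² = 0.000473 + 0.000473 + 0.000473 + 0.000473 + 0.483932 + 0.000473 + 0.007561 + 0.007561 + 0.000473 = 0.501890.
To 4 decimal places, D = 0.5019.

0.5019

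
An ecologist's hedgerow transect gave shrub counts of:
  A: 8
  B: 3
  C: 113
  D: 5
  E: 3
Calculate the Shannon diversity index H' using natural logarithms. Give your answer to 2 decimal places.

0.60

Total N = 8+3+113+5+3 = 132, so the proportions are 0.0606, 0.0227, 0.8561, 0.0379, 0.0227 (working shown to 4 dp, full precision carried).
Each pᵢ ln pᵢ term: 0.0606×(-2.8034)=-0.1699, 0.0227×(-3.7842)=-0.0860, 0.8561×(-0.1554)=-0.1330, 0.0379×(-3.2734)=-0.1240, 0.0227×(-3.7842)=-0.0860.
Sum = -0.5989, so H' = 0.60.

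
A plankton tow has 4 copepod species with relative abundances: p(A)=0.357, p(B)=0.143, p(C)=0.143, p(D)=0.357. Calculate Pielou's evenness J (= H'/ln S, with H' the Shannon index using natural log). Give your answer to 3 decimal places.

H' = −Σ pᵢ ln pᵢ = −((-0.36772) + (-0.27812) + (-0.27812) + (-0.36772)) = 1.29168 (working shown to 5 dp, full precision carried).
With S = 4 species, ln S = 1.38629, so J = 1.29168/1.38629 = 0.93175, i.e. 0.932 to 3 decimal places.

0.932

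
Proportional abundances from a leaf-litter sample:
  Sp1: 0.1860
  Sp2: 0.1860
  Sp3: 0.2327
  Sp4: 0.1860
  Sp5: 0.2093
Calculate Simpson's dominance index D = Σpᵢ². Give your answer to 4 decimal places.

D = 0.186² + 0.186² + 0.2327² + 0.186² + 0.2093² = 0.034596 + 0.034596 + 0.054149 + 0.034596 + 0.043806 = 0.201744 (working shown to 6 dp, full precision carried).
To 4 decimal places, D = 0.2017.

0.2017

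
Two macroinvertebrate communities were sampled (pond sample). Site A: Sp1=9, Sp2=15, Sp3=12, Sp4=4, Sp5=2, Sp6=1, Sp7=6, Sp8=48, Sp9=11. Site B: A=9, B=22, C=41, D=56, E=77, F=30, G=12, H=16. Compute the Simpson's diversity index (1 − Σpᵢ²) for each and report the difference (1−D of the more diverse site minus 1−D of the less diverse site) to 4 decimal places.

0.0691

Site A: N=108, proportions 0.083333, 0.138889, 0.111111, 0.037037, 0.018519, 0.009259, 0.055556, 0.444444, 0.101852, giving 1−D = 0.748628 (working shown to 6 dp, full precision carried).
Site B: N=263, proportions 0.034221, 0.08365, 0.155894, 0.212928, 0.292776, 0.114068, 0.045627, 0.060837, giving 1−D = 0.817678.
Difference = |0.748628 − 0.817678| = 0.069050, i.e. 0.0691 to 4 decimal places.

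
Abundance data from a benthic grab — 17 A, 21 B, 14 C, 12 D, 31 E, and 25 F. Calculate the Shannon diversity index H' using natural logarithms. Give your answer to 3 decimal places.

Total N = 17+21+14+12+31+25 = 120, so the proportions are 0.14167, 0.175, 0.11667, 0.1, 0.25833, 0.20833 (working shown to 5 dp, full precision carried).
Each pᵢ ln pᵢ term: 0.14167×(-1.95428)=-0.27686, 0.175×(-1.74297)=-0.30502, 0.11667×(-2.14843)=-0.25065, 0.1×(-2.30259)=-0.23026, 0.25833×(-1.35350)=-0.34966, 0.20833×(-1.56862)=-0.32679.
Sum = -1.73924, so H' = 1.739.

1.739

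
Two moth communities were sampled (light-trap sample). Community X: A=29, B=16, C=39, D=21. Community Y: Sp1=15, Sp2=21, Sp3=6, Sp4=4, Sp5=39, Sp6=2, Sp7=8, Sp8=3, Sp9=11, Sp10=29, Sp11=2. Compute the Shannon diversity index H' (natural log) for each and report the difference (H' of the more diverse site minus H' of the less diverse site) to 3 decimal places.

0.678

Community X: N=105, proportions 0.27619, 0.15238, 0.37143, 0.2, giving H' = 1.33180 (working shown to 5 dp, full precision carried).
Community Y: N=140, proportions 0.10714, 0.15, 0.04286, 0.02857, 0.27857, 0.01429, 0.05714, 0.02143, 0.07857, 0.20714, 0.01429, giving H' = 2.00977.
Difference = |1.33180 − 2.00977| = 0.67797, i.e. 0.678 to 3 decimal places.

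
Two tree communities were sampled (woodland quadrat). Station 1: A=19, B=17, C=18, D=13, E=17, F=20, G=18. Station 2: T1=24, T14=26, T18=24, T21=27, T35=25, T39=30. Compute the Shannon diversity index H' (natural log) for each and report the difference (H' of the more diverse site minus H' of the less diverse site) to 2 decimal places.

Station 1: N=122, proportions 0.15574, 0.13934, 0.14754, 0.10656, 0.13934, 0.16393, 0.14754, giving H' = 1.93856 (working shown to 5 dp, full precision carried).
Station 2: N=156, proportions 0.15385, 0.16667, 0.15385, 0.17308, 0.16026, 0.19231, giving H' = 1.78862.
Difference = |1.93856 − 1.78862| = 0.14994, i.e. 0.15 to 2 decimal places.

0.15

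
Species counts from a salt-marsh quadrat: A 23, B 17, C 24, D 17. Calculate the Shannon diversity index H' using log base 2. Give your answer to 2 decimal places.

1.98

Total N = 23+17+24+17 = 81, so the proportions are 0.284, 0.2099, 0.2963, 0.2099 (working shown to 4 dp, full precision carried).
Each pᵢ log₂ pᵢ term: 0.284×(-1.8163)=-0.5157, 0.2099×(-2.2524)=-0.4727, 0.2963×(-1.7549)=-0.5200, 0.2099×(-2.2524)=-0.4727.
Sum = -1.9811, so H' = 1.98.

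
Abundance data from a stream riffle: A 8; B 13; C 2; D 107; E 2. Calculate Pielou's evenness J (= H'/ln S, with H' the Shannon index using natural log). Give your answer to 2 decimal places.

Total N = 8+13+2+107+2 = 132, so the proportions are 0.0606, 0.0985, 0.0152, 0.8106, 0.0152 (working shown to 4 dp, full precision carried).
H' = −Σ pᵢ ln pᵢ = −((-0.1699) + (-0.2283) + (-0.0635) + (-0.1702) + (-0.0635)) = 0.6953.
With S = 5 species, ln S = 1.6094, so J = 0.6953/1.6094 = 0.4320, i.e. 0.43 to 2 decimal places.

0.43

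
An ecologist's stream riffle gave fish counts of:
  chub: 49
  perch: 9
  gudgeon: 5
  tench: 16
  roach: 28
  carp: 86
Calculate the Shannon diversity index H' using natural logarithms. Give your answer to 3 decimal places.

1.432

Total N = 49+9+5+16+28+86 = 193, so the proportions are 0.25389, 0.04663, 0.02591, 0.0829, 0.14508, 0.4456 (working shown to 5 dp, full precision carried).
Each pᵢ ln pᵢ term: 0.25389×(-1.37087)=-0.34804, 0.04663×(-3.06547)=-0.14295, 0.02591×(-3.65325)=-0.09464, 0.0829×(-2.49010)=-0.20643, 0.14508×(-1.93049)=-0.28007, 0.4456×(-0.80834)=-0.36019.
Sum = -1.43234, so H' = 1.432.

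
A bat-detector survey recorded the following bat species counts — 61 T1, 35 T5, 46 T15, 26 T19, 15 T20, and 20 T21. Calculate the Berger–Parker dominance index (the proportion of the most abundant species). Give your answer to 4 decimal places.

0.3005

Total N = 61+35+46+26+15+20 = 203, so the proportions are 0.300493, 0.172414, 0.226601, 0.128079, 0.073892, 0.098522 (working shown to 6 dp, full precision carried).
The largest proportion is 0.300493, i.e. d = 0.3005 to 4 decimal places.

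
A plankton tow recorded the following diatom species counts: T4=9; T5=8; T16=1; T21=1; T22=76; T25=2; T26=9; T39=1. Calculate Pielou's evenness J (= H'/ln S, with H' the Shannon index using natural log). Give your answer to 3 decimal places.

0.509

Total N = 9+8+1+1+76+2+9+1 = 107, so the proportions are 0.08411, 0.07477, 0.00935, 0.00935, 0.71028, 0.01869, 0.08411, 0.00935 (working shown to 5 dp, full precision carried).
H' = −Σ pᵢ ln pᵢ = −((-0.20823) + (-0.19390) + (-0.04367) + (-0.04367) + (-0.24298) + (-0.07439) + (-0.20823) + (-0.04367)) = 1.05874.
With S = 8 species, ln S = 2.07944, so J = 1.05874/2.07944 = 0.50915, i.e. 0.509 to 3 decimal places.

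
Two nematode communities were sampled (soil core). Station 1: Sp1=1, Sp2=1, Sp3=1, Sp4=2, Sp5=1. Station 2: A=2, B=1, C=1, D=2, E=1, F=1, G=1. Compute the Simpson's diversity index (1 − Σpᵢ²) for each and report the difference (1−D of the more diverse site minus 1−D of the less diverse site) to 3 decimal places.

Station 1: N=6, proportions 0.16667, 0.16667, 0.16667, 0.33333, 0.16667, giving 1−D = 0.77778 (working shown to 5 dp, full precision carried).
Station 2: N=9, proportions 0.22222, 0.11111, 0.11111, 0.22222, 0.11111, 0.11111, 0.11111, giving 1−D = 0.83951.
Difference = |0.77778 − 0.83951| = 0.06173, i.e. 0.062 to 3 decimal places.

0.062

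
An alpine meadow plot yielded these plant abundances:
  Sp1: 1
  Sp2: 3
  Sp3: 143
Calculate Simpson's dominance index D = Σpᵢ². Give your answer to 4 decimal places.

Total N = 1+3+143 = 147, so the proportions are 0.006803, 0.020408, 0.972789 (working shown to 6 dp, full precision carried).
D = 0.006803² + 0.020408² + 0.972789² = 0.000046 + 0.000416 + 0.946319 = 0.946781.
To 4 decimal places, D = 0.9468.

0.9468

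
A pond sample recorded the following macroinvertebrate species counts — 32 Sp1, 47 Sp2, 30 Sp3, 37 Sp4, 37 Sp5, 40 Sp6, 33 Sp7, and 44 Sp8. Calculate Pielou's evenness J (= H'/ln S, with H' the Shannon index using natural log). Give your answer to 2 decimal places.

Total N = 32+47+30+37+37+40+33+44 = 300, so the proportions are 0.1067, 0.1567, 0.1, 0.1233, 0.1233, 0.1333, 0.11, 0.1467 (working shown to 4 dp, full precision carried).
H' = −Σ pᵢ ln pᵢ = −((-0.2387) + (-0.2904) + (-0.2303) + (-0.2581) + (-0.2581) + (-0.2687) + (-0.2428) + (-0.2815)) = 2.0686.
With S = 8 species, ln S = 2.0794, so J = 2.0686/2.0794 = 0.9948, i.e. 0.99 to 2 decimal places.

0.99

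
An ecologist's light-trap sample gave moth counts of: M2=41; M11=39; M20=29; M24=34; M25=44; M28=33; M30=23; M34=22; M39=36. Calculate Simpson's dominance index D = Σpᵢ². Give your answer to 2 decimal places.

0.12

Total N = 41+39+29+34+44+33+23+22+36 = 301, so the proportions are 0.1362, 0.1296, 0.0963, 0.113, 0.1462, 0.1096, 0.0764, 0.0731, 0.1196 (working shown to 4 dp, full precision carried).
D = 0.1362² + 0.1296² + 0.0963² + 0.113² + 0.1462² + 0.1096² + 0.0764² + 0.0731² + 0.1196² = 0.0186 + 0.0168 + 0.0093 + 0.0128 + 0.0214 + 0.0120 + 0.0058 + 0.0053 + 0.0143 = 0.1163.
To 2 decimal places, D = 0.12.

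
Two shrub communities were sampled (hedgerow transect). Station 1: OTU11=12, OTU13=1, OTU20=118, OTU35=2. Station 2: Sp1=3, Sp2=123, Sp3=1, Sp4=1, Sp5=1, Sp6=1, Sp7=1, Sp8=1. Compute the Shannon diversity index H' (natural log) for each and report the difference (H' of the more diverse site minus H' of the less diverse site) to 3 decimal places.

0.049

Station 1: N=133, proportions 0.0902256, 0.0075188, 0.887218, 0.0150376, giving H' = 0.4230863 (working shown to 7 dp, full precision carried).
Station 2: N=132, proportions 0.0227273, 0.9318182, 0.0075758, 0.0075758, 0.0075758, 0.0075758, 0.0075758, 0.0075758, giving H' = 0.3737526.
Difference = |0.4230863 − 0.3737526| = 0.0493337, i.e. 0.049 to 3 decimal places.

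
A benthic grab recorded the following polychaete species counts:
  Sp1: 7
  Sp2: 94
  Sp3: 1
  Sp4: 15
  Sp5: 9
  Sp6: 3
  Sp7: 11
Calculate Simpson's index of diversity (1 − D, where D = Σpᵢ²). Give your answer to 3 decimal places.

0.524

Total N = 7+94+1+15+9+3+11 = 140, so the proportions are 0.05, 0.67143, 0.00714, 0.10714, 0.06429, 0.02143, 0.07857 (working shown to 5 dp, full precision carried).
D = 0.05² + 0.67143² + 0.00714² + 0.10714² + 0.06429² + 0.02143² + 0.07857² = 0.00250 + 0.45082 + 0.00005 + 0.01148 + 0.00413 + 0.00046 + 0.00617 = 0.47561.
So 1 − D = 0.52439, i.e. 0.524 to 3 decimal places.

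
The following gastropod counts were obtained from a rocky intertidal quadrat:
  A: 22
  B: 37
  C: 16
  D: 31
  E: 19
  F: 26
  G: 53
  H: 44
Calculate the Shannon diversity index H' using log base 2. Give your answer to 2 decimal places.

Total N = 22+37+16+31+19+26+53+44 = 248, so the proportions are 0.0887, 0.1492, 0.0645, 0.125, 0.0766, 0.1048, 0.2137, 0.1774 (working shown to 4 dp, full precision carried).
Each pᵢ log₂ pᵢ term: 0.0887×(-3.4948)=-0.3100, 0.1492×(-2.7447)=-0.4095, 0.0645×(-3.9542)=-0.2551, 0.125×(-3.0000)=-0.3750, 0.0766×(-3.7063)=-0.2839, 0.1048×(-3.2538)=-0.3411, 0.2137×(-2.2263)=-0.4758, 0.1774×(-2.4948)=-0.4426.
Sum = -2.8931, so H' = 2.89.

2.89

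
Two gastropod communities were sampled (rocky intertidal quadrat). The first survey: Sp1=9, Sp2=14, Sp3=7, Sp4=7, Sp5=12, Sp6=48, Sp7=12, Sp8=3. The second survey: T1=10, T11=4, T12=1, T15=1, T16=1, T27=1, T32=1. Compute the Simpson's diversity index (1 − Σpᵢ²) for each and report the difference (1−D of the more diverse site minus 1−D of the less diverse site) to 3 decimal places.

The first survey: N=112, proportions 0.08036, 0.125, 0.0625, 0.0625, 0.10714, 0.42857, 0.10714, 0.02679, giving 1−D = 0.76276 (working shown to 5 dp, full precision carried).
The second survey: N=19, proportions 0.52632, 0.21053, 0.05263, 0.05263, 0.05263, 0.05263, 0.05263, giving 1−D = 0.66482.
Difference = |0.76276 − 0.66482| = 0.09794, i.e. 0.098 to 3 decimal places.

0.098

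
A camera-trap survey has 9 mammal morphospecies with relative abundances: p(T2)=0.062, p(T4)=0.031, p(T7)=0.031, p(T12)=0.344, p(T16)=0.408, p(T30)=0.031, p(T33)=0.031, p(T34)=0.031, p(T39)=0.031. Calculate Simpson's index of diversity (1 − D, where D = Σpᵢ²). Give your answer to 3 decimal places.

0.706

D = 0.062² + 0.031² + 0.031² + 0.344² + 0.408² + 0.031² + 0.031² + 0.031² + 0.031² = 0.00384 + 0.00096 + 0.00096 + 0.11834 + 0.16646 + 0.00096 + 0.00096 + 0.00096 + 0.00096 = 0.29441 (working shown to 5 dp, full precision carried).
So 1 − D = 0.70559, i.e. 0.706 to 3 decimal places.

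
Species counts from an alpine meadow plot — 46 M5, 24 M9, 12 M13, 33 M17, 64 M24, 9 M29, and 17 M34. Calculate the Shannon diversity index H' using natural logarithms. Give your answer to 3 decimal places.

1.754

Total N = 46+24+12+33+64+9+17 = 205, so the proportions are 0.22439, 0.11707, 0.05854, 0.16098, 0.3122, 0.0439, 0.08293 (working shown to 5 dp, full precision carried).
Each pᵢ ln pᵢ term: 0.22439×(-1.49437)=-0.33532, 0.11707×(-2.14496)=-0.25112, 0.05854×(-2.83810)=-0.16613, 0.16098×(-1.82650)=-0.29402, 0.3122×(-1.16413)=-0.36343, 0.0439×(-3.12579)=-0.13723, 0.08293×(-2.48980)=-0.20647.
Sum = -1.75373, so H' = 1.754.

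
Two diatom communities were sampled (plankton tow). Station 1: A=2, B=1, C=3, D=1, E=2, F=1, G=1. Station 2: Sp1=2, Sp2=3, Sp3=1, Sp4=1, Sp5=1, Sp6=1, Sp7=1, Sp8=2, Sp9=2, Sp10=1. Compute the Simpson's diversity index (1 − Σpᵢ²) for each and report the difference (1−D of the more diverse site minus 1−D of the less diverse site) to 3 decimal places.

0.054

Station 1: N=11, proportions 0.18182, 0.09091, 0.27273, 0.09091, 0.18182, 0.09091, 0.09091, giving 1−D = 0.82645 (working shown to 5 dp, full precision carried).
Station 2: N=15, proportions 0.13333, 0.2, 0.06667, 0.06667, 0.06667, 0.06667, 0.06667, 0.13333, 0.13333, 0.06667, giving 1−D = 0.88000.
Difference = |0.82645 − 0.88000| = 0.05355, i.e. 0.054 to 3 decimal places.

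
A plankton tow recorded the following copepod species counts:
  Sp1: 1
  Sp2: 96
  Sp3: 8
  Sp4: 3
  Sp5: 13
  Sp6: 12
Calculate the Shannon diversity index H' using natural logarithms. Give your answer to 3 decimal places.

Total N = 1+96+8+3+13+12 = 133, so the proportions are 0.00752, 0.7218, 0.06015, 0.02256, 0.09774, 0.09023 (working shown to 5 dp, full precision carried).
Each pᵢ ln pᵢ term: 0.00752×(-4.89035)=-0.03677, 0.7218×(-0.32600)=-0.23531, 0.06015×(-2.81091)=-0.16908, 0.02256×(-3.79174)=-0.08553, 0.09774×(-2.32540)=-0.22729, 0.09023×(-2.40544)=-0.21703.
Sum = -0.97101, so H' = 0.971.

0.971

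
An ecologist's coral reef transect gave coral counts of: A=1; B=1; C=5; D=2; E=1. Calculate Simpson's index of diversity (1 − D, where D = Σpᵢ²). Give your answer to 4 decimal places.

0.6800

Total N = 1+1+5+2+1 = 10, so the proportions are 0.1, 0.1, 0.5, 0.2, 0.1 (working shown to 6 dp, full precision carried).
D = 0.1² + 0.1² + 0.5² + 0.2² + 0.1² = 0.010000 + 0.010000 + 0.250000 + 0.040000 + 0.010000 = 0.320000.
So 1 − D = 0.680000, i.e. 0.6800 to 4 decimal places.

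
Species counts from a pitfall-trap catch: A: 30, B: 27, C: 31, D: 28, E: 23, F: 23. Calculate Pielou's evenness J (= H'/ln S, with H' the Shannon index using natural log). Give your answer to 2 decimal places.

1.00

Total N = 30+27+31+28+23+23 = 162, so the proportions are 0.1852, 0.1667, 0.1914, 0.1728, 0.142, 0.142 (working shown to 4 dp, full precision carried).
H' = −Σ pᵢ ln pᵢ = −((-0.3123) + (-0.2986) + (-0.3164) + (-0.3034) + (-0.2772) + (-0.2772)) = 1.7851.
With S = 6 species, ln S = 1.7918, so J = 1.7851/1.7918 = 0.9963, i.e. 1.00 to 2 decimal places.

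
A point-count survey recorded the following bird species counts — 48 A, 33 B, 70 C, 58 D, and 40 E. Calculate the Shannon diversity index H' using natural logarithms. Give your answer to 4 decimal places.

Total N = 48+33+70+58+40 = 249, so the proportions are 0.192771, 0.13253, 0.281124, 0.232932, 0.160643 (working shown to 6 dp, full precision carried).
Each pᵢ ln pᵢ term: 0.192771×(-1.646252)=-0.317350, 0.13253×(-2.020945)=-0.267836, 0.281124×(-1.268958)=-0.356735, 0.232932×(-1.457010)=-0.339384, 0.160643×(-1.828573)=-0.293747.
Sum = -1.575052, so H' = 1.5751.

1.5751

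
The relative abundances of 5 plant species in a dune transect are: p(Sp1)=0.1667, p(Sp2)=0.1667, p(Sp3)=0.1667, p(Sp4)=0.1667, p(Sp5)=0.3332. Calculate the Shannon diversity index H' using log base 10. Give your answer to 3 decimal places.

0.678

Each pᵢ log₁₀ pᵢ term (working shown to 5 dp, full precision carried): 0.1667×(-0.77806)=-0.12970, 0.1667×(-0.77806)=-0.12970, 0.1667×(-0.77806)=-0.12970, 0.1667×(-0.77806)=-0.12970, 0.3332×(-0.47730)=-0.15903.
Sum = -0.67785, so H' = 0.678.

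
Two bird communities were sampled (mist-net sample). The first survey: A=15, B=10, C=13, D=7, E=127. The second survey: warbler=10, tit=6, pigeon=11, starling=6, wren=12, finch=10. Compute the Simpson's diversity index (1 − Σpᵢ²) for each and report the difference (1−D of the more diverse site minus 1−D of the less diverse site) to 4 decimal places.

0.3860

The first survey: N=172, proportions 0.087209, 0.05814, 0.075581, 0.040698, 0.738372, giving 1−D = 0.436452 (working shown to 6 dp, full precision carried).
The second survey: N=55, proportions 0.181818, 0.109091, 0.2, 0.109091, 0.218182, 0.181818, giving 1−D = 0.822479.
Difference = |0.436452 − 0.822479| = 0.386027, i.e. 0.3860 to 4 decimal places.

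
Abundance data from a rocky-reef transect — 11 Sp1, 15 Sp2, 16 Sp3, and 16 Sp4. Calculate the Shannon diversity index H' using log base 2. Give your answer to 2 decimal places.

1.98

Total N = 11+15+16+16 = 58, so the proportions are 0.1897, 0.2586, 0.2759, 0.2759 (working shown to 4 dp, full precision carried).
Each pᵢ log₂ pᵢ term: 0.1897×(-2.3985)=-0.4549, 0.2586×(-1.9511)=-0.5046, 0.2759×(-1.8580)=-0.5125, 0.2759×(-1.8580)=-0.5125.
Sum = -1.9846, so H' = 1.98.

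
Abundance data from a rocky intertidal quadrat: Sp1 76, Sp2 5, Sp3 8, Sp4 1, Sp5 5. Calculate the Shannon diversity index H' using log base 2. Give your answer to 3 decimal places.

1.074

Total N = 76+5+8+1+5 = 95, so the proportions are 0.8, 0.05263, 0.08421, 0.01053, 0.05263 (working shown to 5 dp, full precision carried).
Each pᵢ log₂ pᵢ term: 0.8×(-0.32193)=-0.25754, 0.05263×(-4.24793)=-0.22358, 0.08421×(-3.56986)=-0.30062, 0.01053×(-6.56986)=-0.06916, 0.05263×(-4.24793)=-0.22358.
Sum = -1.07447, so H' = 1.074.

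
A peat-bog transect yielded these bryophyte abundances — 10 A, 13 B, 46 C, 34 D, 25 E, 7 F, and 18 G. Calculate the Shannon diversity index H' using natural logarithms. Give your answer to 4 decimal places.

Total N = 10+13+46+34+25+7+18 = 153, so the proportions are 0.065359, 0.084967, 0.300654, 0.222222, 0.163399, 0.045752, 0.117647 (working shown to 6 dp, full precision carried).
Each pᵢ ln pᵢ term: 0.065359×(-2.727853)=-0.178291, 0.084967×(-2.465489)=-0.209486, 0.300654×(-1.201797)=-0.361324, 0.222222×(-1.504077)=-0.334239, 0.163399×(-1.811562)=-0.296007, 0.045752×(-3.084528)=-0.141122, 0.117647×(-2.140066)=-0.251772.
Sum = -1.772242, so H' = 1.7722.

1.7722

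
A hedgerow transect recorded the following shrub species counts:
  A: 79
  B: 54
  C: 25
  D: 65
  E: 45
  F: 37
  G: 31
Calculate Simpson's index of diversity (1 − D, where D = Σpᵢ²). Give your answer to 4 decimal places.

0.8374

Total N = 79+54+25+65+45+37+31 = 336, so the proportions are 0.235119, 0.160714, 0.074405, 0.193452, 0.133929, 0.110119, 0.092262 (working shown to 6 dp, full precision carried).
D = 0.235119² + 0.160714² + 0.074405² + 0.193452² + 0.133929² + 0.110119² + 0.092262² = 0.055281 + 0.025829 + 0.005536 + 0.037424 + 0.017937 + 0.012126 + 0.008512 = 0.162645.
So 1 − D = 0.837355, i.e. 0.8374 to 4 decimal places.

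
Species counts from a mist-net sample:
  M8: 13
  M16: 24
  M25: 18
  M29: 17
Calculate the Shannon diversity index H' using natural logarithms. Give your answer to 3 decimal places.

1.363

Total N = 13+24+18+17 = 72, so the proportions are 0.18056, 0.33333, 0.25, 0.23611 (working shown to 5 dp, full precision carried).
Each pᵢ ln pᵢ term: 0.18056×(-1.71172)=-0.30906, 0.33333×(-1.09861)=-0.36620, 0.25×(-1.38629)=-0.34657, 0.23611×(-1.44345)=-0.34082.
Sum = -1.36265, so H' = 1.363.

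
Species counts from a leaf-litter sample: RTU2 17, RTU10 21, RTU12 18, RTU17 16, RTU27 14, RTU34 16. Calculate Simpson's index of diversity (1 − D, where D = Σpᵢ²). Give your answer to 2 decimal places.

0.83

Total N = 17+21+18+16+14+16 = 102, so the proportions are 0.1667, 0.2059, 0.1765, 0.1569, 0.1373, 0.1569 (working shown to 4 dp, full precision carried).
D = 0.1667² + 0.2059² + 0.1765² + 0.1569² + 0.1373² + 0.1569² = 0.0278 + 0.0424 + 0.0311 + 0.0246 + 0.0188 + 0.0246 = 0.1694.
So 1 − D = 0.8306, i.e. 0.83 to 2 decimal places.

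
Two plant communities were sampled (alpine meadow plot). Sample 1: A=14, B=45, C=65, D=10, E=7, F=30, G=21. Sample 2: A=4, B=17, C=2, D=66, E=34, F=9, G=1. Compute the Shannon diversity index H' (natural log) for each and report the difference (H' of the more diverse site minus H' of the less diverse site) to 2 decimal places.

0.36

Sample 1: N=192, proportions 0.0729, 0.2344, 0.3385, 0.0521, 0.0365, 0.1562, 0.1094, giving H' = 1.7044 (working shown to 4 dp, full precision carried).
Sample 2: N=133, proportions 0.0301, 0.1278, 0.015, 0.4962, 0.2556, 0.0677, 0.0075, giving H' = 1.3469.
Difference = |1.7044 − 1.3469| = 0.3575, i.e. 0.36 to 2 decimal places.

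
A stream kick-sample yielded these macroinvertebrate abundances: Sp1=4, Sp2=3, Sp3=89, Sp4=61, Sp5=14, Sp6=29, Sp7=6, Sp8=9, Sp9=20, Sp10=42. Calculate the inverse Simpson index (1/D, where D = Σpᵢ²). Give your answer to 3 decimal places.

5.120

Total N = 4+3+89+61+14+29+6+9+20+42 = 277, so the proportions are 0.0144404, 0.0108303, 0.3212996, 0.2202166, 0.0505415, 0.1046931, 0.0216606, 0.032491, 0.0722022, 0.1516245 (working shown to 7 dp, full precision carried).
D = 0.0144404² + 0.0108303² + 0.3212996² + 0.2202166² + 0.0505415² + 0.1046931² + 0.0216606² + 0.032491² + 0.0722022² + 0.1516245² = 0.0002085 + 0.0001173 + 0.1032335 + 0.0484954 + 0.0025544 + 0.0109607 + 0.0004692 + 0.0010557 + 0.0052132 + 0.0229900 = 0.1952977.
So 1/D = 5.12039, i.e. 5.120 to 3 decimal places.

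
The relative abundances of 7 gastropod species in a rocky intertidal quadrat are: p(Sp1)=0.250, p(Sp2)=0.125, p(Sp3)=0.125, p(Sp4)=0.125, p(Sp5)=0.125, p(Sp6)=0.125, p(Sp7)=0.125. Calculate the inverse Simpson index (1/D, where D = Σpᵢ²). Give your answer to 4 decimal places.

6.4000

D = 0.25² + 0.125² + 0.125² + 0.125² + 0.125² + 0.125² + 0.125² = 0.06250000 + 0.01562500 + 0.01562500 + 0.01562500 + 0.01562500 + 0.01562500 + 0.01562500 = 0.15625000 (working shown to 8 dp, full precision carried).
So 1/D = 6.400000, i.e. 6.4000 to 4 decimal places.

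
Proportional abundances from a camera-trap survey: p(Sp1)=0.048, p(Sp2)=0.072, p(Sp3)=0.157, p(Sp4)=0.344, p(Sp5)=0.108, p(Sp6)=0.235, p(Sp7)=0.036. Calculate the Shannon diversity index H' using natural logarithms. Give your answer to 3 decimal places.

1.693

Each pᵢ ln pᵢ term (working shown to 5 dp, full precision carried): 0.048×(-3.03655)=-0.14575, 0.072×(-2.63109)=-0.18944, 0.157×(-1.85151)=-0.29069, 0.344×(-1.06711)=-0.36709, 0.108×(-2.22562)=-0.24037, 0.235×(-1.44817)=-0.34032, 0.036×(-3.32424)=-0.11967.
Sum = -1.69333, so H' = 1.693.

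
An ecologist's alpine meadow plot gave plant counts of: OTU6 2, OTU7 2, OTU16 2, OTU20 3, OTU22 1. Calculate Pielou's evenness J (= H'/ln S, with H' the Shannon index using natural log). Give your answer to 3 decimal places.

Total N = 2+2+2+3+1 = 10, so the proportions are 0.2, 0.2, 0.2, 0.3, 0.1 (working shown to 5 dp, full precision carried).
H' = −Σ pᵢ ln pᵢ = −((-0.32189) + (-0.32189) + (-0.32189) + (-0.36119) + (-0.23026)) = 1.55711.
With S = 5 species, ln S = 1.60944, so J = 1.55711/1.60944 = 0.96749, i.e. 0.967 to 3 decimal places.

0.967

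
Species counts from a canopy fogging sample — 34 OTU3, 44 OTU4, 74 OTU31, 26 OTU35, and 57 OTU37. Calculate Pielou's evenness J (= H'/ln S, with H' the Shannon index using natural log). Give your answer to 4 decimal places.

0.9596

Total N = 34+44+74+26+57 = 235, so the proportions are 0.144681, 0.187234, 0.314894, 0.110638, 0.242553 (working shown to 6 dp, full precision carried).
H' = −Σ pᵢ ln pᵢ = −((-0.279701) + (-0.313691) + (-0.363866) + (-0.243569) + (-0.343585)) = 1.544412.
With S = 5 species, ln S = 1.609438, so J = 1.544412/1.609438 = 0.959597, i.e. 0.9596 to 4 decimal places.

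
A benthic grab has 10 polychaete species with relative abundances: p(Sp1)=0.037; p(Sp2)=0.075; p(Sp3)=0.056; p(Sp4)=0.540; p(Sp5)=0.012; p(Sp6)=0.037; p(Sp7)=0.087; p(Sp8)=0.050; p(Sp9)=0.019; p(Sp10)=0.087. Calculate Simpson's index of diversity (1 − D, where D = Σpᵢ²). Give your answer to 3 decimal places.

0.679

D = 0.037² + 0.075² + 0.056² + 0.54² + 0.012² + 0.037² + 0.087² + 0.05² + 0.019² + 0.087² = 0.00137 + 0.00562 + 0.00314 + 0.29160 + 0.00014 + 0.00137 + 0.00757 + 0.00250 + 0.00036 + 0.00757 = 0.32124 (working shown to 5 dp, full precision carried).
So 1 − D = 0.67876, i.e. 0.679 to 3 decimal places.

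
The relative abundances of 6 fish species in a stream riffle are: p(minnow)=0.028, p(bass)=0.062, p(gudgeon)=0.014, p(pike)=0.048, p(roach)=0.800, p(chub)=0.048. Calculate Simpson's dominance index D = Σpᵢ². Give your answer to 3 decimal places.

0.649

D = 0.028² + 0.062² + 0.014² + 0.048² + 0.8² + 0.048² = 0.00078 + 0.00384 + 0.00020 + 0.00230 + 0.64000 + 0.00230 = 0.64943 (working shown to 5 dp, full precision carried).
To 3 decimal places, D = 0.649.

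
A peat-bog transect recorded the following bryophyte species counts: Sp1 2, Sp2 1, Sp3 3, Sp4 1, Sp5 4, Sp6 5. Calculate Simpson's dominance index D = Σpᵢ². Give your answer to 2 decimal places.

0.22

Total N = 2+1+3+1+4+5 = 16, so the proportions are 0.125, 0.0625, 0.1875, 0.0625, 0.25, 0.3125 (working shown to 4 dp, full precision carried).
D = 0.125² + 0.0625² + 0.1875² + 0.0625² + 0.25² + 0.3125² = 0.0156 + 0.0039 + 0.0352 + 0.0039 + 0.0625 + 0.0977 = 0.2188.
To 2 decimal places, D = 0.22.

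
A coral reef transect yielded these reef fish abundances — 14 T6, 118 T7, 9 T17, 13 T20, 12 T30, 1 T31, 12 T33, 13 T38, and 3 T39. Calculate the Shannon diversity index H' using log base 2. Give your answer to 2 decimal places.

2.06

Total N = 14+118+9+13+12+1+12+13+3 = 195, so the proportions are 0.0718, 0.6051, 0.0462, 0.0667, 0.0615, 0.0051, 0.0615, 0.0667, 0.0154 (working shown to 4 dp, full precision carried).
Each pᵢ log₂ pᵢ term: 0.0718×(-3.8000)=-0.2728, 0.6051×(-0.7247)=-0.4385, 0.0462×(-4.4374)=-0.2048, 0.0667×(-3.9069)=-0.2605, 0.0615×(-4.0224)=-0.2475, 0.0051×(-7.6073)=-0.0390, 0.0615×(-4.0224)=-0.2475, 0.0667×(-3.9069)=-0.2605, 0.0154×(-6.0224)=-0.0927.
Sum = -2.0638, so H' = 2.06.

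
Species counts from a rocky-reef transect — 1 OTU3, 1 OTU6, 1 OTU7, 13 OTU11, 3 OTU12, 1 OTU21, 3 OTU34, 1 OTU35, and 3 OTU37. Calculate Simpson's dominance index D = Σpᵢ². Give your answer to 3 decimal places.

0.276

Total N = 1+1+1+13+3+1+3+1+3 = 27, so the proportions are 0.03704, 0.03704, 0.03704, 0.48148, 0.11111, 0.03704, 0.11111, 0.03704, 0.11111 (working shown to 5 dp, full precision carried).
D = 0.03704² + 0.03704² + 0.03704² + 0.48148² + 0.11111² + 0.03704² + 0.11111² + 0.03704² + 0.11111² = 0.00137 + 0.00137 + 0.00137 + 0.23182 + 0.01235 + 0.00137 + 0.01235 + 0.00137 + 0.01235 = 0.27572.
To 3 decimal places, D = 0.276.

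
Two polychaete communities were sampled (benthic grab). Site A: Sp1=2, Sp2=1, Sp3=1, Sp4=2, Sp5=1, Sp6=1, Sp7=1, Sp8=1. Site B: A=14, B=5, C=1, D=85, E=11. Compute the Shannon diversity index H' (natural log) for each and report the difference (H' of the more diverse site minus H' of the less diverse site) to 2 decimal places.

Site A: N=10, proportions 0.2, 0.1, 0.1, 0.2, 0.1, 0.1, 0.1, 0.1, giving H' = 2.0253 (working shown to 4 dp, full precision carried).
Site B: N=116, proportions 0.1207, 0.0431, 0.0086, 0.7328, 0.0948, giving H' = 0.8829.
Difference = |2.0253 − 0.8829| = 1.1424, i.e. 1.14 to 2 decimal places.

1.14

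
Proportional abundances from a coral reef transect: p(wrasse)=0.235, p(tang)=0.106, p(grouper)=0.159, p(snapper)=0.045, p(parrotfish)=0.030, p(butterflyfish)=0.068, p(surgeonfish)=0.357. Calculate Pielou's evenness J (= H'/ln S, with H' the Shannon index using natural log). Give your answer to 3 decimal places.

H' = −Σ pᵢ ln pᵢ = −((-0.34032) + (-0.23790) + (-0.29238) + (-0.13955) + (-0.10520) + (-0.18280) + (-0.36772)) = 1.66586 (working shown to 5 dp, full precision carried).
With S = 7 species, ln S = 1.94591, so J = 1.66586/1.94591 = 0.85608, i.e. 0.856 to 3 decimal places.

0.856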